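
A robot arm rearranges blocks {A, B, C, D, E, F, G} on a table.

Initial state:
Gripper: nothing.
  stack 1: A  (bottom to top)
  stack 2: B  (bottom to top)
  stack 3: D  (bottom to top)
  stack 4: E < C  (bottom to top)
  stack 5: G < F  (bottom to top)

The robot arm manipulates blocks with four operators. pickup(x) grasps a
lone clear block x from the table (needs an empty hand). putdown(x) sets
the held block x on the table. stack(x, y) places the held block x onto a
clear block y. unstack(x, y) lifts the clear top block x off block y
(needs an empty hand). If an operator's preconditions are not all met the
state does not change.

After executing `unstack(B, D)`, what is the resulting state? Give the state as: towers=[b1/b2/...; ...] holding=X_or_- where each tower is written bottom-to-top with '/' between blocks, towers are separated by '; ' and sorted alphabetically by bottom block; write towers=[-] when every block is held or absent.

towers=[A; B; D; E/C; G/F] holding=-

before: towers=[A; B; D; E/C; G/F] holding=-
pre[unstack(B, D)]: on(B,D) fail, clear(B) ok, handempty ok
on(B,D) unmet → unstack(B, D) is a no-op
after:  towers=[A; B; D; E/C; G/F] holding=-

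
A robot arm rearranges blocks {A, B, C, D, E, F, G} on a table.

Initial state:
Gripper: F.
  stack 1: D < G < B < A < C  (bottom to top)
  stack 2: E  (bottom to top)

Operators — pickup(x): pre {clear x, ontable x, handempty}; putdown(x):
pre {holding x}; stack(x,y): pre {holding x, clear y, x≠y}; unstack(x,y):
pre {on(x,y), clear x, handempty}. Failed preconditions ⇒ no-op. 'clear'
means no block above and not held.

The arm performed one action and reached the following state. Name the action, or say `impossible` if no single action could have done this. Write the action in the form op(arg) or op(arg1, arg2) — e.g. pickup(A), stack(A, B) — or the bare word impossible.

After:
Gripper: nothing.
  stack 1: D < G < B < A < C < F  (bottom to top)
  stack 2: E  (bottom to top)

stack(F, C)

target: towers=[D/G/B/A/C/F; E] holding=-
        putdown(F) → towers=[D/G/B/A/C; E; F] holding=-
       stack(F, E) → towers=[D/G/B/A/C; E/F] holding=-
       stack(F, C) → towers=[D/G/B/A/C/F; E] holding=-  ← match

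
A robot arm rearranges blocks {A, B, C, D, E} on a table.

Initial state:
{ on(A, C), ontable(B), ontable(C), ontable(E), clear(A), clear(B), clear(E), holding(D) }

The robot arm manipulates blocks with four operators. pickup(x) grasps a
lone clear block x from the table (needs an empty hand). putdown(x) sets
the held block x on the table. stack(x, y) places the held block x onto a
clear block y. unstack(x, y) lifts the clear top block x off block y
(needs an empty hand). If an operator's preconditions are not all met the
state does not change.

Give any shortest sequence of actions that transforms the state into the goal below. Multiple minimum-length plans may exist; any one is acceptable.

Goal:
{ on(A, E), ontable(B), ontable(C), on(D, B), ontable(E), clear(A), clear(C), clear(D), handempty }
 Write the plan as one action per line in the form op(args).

step 1 (stack(D, B)): towers=[B/D; C/A; E] holding=-
step 2 (unstack(A, C)): towers=[B/D; C; E] holding=A
step 3 (stack(A, E)): towers=[B/D; C; E/A] holding=-
goal check: towers=[B/D; C; E/A] holding=- — reached (length 3, optimal by BFS)

stack(D, B)
unstack(A, C)
stack(A, E)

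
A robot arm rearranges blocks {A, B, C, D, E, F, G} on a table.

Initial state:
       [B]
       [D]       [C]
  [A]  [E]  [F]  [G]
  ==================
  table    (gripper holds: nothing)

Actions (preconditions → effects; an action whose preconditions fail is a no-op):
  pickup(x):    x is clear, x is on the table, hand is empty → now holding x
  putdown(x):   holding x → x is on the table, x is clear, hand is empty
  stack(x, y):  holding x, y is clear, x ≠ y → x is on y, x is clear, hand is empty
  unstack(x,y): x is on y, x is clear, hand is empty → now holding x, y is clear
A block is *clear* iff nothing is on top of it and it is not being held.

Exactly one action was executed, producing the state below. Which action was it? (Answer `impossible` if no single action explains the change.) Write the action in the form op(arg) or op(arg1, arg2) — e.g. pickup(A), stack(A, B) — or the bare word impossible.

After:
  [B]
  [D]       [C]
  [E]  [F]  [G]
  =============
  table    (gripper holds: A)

pickup(A)

target: towers=[E/D/B; F; G/C] holding=A
     unstack(B, D) → towers=[A; E/D; F; G/C] holding=B
         pickup(F) → towers=[A; E/D/B; G/C] holding=F
         pickup(A) → towers=[E/D/B; F; G/C] holding=A  ← match
     unstack(C, G) → towers=[A; E/D/B; F; G] holding=C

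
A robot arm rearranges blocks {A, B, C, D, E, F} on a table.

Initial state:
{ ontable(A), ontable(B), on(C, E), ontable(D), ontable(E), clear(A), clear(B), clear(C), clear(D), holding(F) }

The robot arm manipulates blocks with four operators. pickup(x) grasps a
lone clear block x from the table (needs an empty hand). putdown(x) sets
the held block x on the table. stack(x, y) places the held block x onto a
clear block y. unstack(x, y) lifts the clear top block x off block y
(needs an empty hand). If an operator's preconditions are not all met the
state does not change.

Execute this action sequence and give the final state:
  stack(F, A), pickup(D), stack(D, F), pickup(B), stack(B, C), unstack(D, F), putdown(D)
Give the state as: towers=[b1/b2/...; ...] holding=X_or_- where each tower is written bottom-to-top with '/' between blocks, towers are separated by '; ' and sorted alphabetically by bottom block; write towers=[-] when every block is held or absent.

towers=[A/F; D; E/C/B] holding=-

step 1 (stack(F, A)): towers=[A/F; B; D; E/C] holding=-
step 2 (pickup(D)): towers=[A/F; B; E/C] holding=D
step 3 (stack(D, F)): towers=[A/F/D; B; E/C] holding=-
step 4 (pickup(B)): towers=[A/F/D; E/C] holding=B
step 5 (stack(B, C)): towers=[A/F/D; E/C/B] holding=-
step 6 (unstack(D, F)): towers=[A/F; E/C/B] holding=D
step 7 (putdown(D)): towers=[A/F; D; E/C/B] holding=-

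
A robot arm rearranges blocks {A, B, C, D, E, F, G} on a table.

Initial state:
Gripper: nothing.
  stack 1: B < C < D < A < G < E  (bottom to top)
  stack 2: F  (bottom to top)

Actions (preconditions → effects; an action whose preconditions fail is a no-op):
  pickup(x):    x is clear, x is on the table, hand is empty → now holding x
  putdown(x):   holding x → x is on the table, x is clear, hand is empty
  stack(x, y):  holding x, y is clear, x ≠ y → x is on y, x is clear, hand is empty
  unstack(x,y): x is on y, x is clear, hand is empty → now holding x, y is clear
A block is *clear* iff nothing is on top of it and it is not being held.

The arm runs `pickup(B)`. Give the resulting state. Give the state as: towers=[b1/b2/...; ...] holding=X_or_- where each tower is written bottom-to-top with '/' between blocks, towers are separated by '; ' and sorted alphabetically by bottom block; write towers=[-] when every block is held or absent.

before: towers=[B/C/D/A/G/E; F] holding=-
pre[pickup(B)]: clear(B) no, ontable(B) yes, handempty yes
clear(B) unmet → pickup(B) is a no-op
after:  towers=[B/C/D/A/G/E; F] holding=-

towers=[B/C/D/A/G/E; F] holding=-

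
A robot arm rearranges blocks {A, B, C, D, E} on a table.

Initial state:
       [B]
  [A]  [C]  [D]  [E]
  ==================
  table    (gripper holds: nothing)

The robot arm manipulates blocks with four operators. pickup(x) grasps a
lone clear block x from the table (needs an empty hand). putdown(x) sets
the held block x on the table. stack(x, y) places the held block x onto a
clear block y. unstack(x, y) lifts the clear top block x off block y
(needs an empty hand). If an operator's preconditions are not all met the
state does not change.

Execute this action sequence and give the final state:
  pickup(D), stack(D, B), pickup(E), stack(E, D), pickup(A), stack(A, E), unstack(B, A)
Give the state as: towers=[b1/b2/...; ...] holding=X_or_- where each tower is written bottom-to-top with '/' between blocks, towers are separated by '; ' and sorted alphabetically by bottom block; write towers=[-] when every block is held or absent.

towers=[C/B/D/E/A] holding=-

step 1 (pickup(D)): towers=[A; C/B; E] holding=D
step 2 (stack(D, B)): towers=[A; C/B/D; E] holding=-
step 3 (pickup(E)): towers=[A; C/B/D] holding=E
step 4 (stack(E, D)): towers=[A; C/B/D/E] holding=-
step 5 (pickup(A)): towers=[C/B/D/E] holding=A
step 6 (stack(A, E)): towers=[C/B/D/E/A] holding=-
step 7 (unstack(B, A)) [no-op]: towers=[C/B/D/E/A] holding=-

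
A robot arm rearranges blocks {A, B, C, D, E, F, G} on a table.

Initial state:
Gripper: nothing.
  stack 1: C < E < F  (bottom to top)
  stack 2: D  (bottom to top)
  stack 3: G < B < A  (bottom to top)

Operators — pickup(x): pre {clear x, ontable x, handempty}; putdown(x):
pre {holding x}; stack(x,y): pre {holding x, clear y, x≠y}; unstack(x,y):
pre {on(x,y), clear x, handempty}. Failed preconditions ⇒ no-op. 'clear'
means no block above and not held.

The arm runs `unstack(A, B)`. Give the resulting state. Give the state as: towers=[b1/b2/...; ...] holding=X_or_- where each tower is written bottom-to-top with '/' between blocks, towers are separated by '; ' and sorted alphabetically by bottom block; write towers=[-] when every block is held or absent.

before: towers=[C/E/F; D; G/B/A] holding=-
pre[unstack(A, B)]: on(A,B) yes, clear(A) yes, handempty yes
all met → apply unstack(A, B)
after:  towers=[C/E/F; D; G/B] holding=A

towers=[C/E/F; D; G/B] holding=A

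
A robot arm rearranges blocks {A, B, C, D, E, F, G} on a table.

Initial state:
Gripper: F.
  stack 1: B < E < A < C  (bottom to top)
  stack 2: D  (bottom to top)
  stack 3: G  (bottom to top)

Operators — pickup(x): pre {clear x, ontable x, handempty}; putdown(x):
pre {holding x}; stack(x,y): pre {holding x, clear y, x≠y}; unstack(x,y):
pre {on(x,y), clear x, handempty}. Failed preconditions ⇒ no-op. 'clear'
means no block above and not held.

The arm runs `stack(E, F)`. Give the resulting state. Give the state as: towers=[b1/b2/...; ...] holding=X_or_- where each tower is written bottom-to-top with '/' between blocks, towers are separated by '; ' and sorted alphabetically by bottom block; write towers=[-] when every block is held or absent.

before: towers=[B/E/A/C; D; G] holding=F
pre[stack(E, F)]: holding(E) ✗, clear(F) ✗, E≠F ✓
holding(E), clear(F) unmet → stack(E, F) is a no-op
after:  towers=[B/E/A/C; D; G] holding=F

towers=[B/E/A/C; D; G] holding=F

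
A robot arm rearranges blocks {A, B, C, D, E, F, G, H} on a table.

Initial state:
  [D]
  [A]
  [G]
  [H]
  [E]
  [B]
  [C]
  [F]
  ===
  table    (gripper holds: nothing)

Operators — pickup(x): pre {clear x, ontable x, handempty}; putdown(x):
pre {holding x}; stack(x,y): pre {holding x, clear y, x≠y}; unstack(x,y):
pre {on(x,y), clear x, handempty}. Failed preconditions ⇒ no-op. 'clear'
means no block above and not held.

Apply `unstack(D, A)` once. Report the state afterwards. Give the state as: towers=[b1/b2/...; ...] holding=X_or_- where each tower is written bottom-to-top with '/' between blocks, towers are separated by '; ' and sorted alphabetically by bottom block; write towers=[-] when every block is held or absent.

before: towers=[F/C/B/E/H/G/A/D] holding=-
pre[unstack(D, A)]: on(D,A) ✓, clear(D) ✓, handempty ✓
all met → apply unstack(D, A)
after:  towers=[F/C/B/E/H/G/A] holding=D

towers=[F/C/B/E/H/G/A] holding=D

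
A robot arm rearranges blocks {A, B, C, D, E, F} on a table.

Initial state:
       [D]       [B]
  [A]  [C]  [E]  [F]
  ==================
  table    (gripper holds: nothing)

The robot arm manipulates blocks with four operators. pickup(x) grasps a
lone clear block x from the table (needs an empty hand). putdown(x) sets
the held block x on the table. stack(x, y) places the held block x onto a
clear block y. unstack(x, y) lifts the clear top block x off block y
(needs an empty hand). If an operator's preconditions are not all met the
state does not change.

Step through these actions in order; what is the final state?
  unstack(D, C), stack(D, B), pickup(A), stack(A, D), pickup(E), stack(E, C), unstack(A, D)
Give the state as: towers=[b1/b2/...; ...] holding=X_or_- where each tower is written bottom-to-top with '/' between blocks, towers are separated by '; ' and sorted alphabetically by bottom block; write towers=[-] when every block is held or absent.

towers=[C/E; F/B/D] holding=A

step 1 (unstack(D, C)): towers=[A; C; E; F/B] holding=D
step 2 (stack(D, B)): towers=[A; C; E; F/B/D] holding=-
step 3 (pickup(A)): towers=[C; E; F/B/D] holding=A
step 4 (stack(A, D)): towers=[C; E; F/B/D/A] holding=-
step 5 (pickup(E)): towers=[C; F/B/D/A] holding=E
step 6 (stack(E, C)): towers=[C/E; F/B/D/A] holding=-
step 7 (unstack(A, D)): towers=[C/E; F/B/D] holding=A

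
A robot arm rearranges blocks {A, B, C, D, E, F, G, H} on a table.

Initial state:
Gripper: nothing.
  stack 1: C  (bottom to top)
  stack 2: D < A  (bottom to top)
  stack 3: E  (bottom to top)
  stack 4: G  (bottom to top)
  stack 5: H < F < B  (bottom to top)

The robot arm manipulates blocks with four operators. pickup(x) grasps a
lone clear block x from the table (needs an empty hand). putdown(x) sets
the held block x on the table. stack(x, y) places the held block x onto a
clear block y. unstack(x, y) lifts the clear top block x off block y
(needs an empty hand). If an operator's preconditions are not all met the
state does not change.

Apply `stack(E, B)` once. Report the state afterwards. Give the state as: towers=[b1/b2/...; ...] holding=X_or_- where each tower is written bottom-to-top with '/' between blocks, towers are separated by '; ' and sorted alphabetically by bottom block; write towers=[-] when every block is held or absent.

before: towers=[C; D/A; E; G; H/F/B] holding=-
pre[stack(E, B)]: holding(E) fail, clear(B) ok, E≠B ok
holding(E) unmet → stack(E, B) is a no-op
after:  towers=[C; D/A; E; G; H/F/B] holding=-

towers=[C; D/A; E; G; H/F/B] holding=-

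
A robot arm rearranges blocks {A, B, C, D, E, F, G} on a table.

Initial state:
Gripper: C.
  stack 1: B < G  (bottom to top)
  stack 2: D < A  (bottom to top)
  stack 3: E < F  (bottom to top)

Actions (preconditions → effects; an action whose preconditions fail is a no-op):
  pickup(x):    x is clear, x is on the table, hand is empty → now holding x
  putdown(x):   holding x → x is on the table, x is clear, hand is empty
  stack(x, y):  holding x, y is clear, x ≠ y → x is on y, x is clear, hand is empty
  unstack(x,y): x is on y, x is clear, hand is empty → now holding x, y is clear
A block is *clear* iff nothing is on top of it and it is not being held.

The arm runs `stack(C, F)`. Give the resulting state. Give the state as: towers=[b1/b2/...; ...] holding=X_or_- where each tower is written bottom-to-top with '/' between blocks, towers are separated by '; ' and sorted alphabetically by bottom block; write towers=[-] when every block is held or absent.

before: towers=[B/G; D/A; E/F] holding=C
pre[stack(C, F)]: holding(C) ok, clear(F) ok, C≠F ok
all met → apply stack(C, F)
after:  towers=[B/G; D/A; E/F/C] holding=-

towers=[B/G; D/A; E/F/C] holding=-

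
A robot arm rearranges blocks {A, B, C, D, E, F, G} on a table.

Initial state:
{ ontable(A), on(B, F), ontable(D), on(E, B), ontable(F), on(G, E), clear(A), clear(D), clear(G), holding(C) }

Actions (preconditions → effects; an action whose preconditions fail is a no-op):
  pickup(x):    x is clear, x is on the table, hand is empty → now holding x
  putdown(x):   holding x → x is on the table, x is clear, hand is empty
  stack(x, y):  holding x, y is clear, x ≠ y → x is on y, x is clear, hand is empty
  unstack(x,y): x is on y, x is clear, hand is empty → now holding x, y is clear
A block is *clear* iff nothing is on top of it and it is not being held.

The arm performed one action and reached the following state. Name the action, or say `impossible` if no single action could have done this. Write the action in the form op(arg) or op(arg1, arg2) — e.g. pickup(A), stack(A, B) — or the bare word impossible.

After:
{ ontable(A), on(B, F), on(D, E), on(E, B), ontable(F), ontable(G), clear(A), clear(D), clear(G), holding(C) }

impossible

target: towers=[A; F/B/E/D; G] holding=C
        putdown(C) → towers=[A; C; D; F/B/E/G] holding=-
       stack(C, G) → towers=[A; D; F/B/E/G/C] holding=-
       stack(C, D) → towers=[A; D/C; F/B/E/G] holding=-
       stack(C, A) → towers=[A/C; D; F/B/E/G] holding=-
none of the 4 applicable actions match → impossible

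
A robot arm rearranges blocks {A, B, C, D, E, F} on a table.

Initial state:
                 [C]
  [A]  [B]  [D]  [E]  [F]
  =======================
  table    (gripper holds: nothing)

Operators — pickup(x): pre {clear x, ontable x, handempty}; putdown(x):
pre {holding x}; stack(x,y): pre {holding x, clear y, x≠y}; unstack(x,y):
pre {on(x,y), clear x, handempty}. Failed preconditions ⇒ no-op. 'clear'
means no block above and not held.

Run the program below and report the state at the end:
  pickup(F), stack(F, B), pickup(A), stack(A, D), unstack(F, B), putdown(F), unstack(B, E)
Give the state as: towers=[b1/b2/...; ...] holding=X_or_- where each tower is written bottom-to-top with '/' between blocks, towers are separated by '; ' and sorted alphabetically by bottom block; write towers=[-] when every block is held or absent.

towers=[B; D/A; E/C; F] holding=-

step 1 (pickup(F)): towers=[A; B; D; E/C] holding=F
step 2 (stack(F, B)): towers=[A; B/F; D; E/C] holding=-
step 3 (pickup(A)): towers=[B/F; D; E/C] holding=A
step 4 (stack(A, D)): towers=[B/F; D/A; E/C] holding=-
step 5 (unstack(F, B)): towers=[B; D/A; E/C] holding=F
step 6 (putdown(F)): towers=[B; D/A; E/C; F] holding=-
step 7 (unstack(B, E)) [no-op]: towers=[B; D/A; E/C; F] holding=-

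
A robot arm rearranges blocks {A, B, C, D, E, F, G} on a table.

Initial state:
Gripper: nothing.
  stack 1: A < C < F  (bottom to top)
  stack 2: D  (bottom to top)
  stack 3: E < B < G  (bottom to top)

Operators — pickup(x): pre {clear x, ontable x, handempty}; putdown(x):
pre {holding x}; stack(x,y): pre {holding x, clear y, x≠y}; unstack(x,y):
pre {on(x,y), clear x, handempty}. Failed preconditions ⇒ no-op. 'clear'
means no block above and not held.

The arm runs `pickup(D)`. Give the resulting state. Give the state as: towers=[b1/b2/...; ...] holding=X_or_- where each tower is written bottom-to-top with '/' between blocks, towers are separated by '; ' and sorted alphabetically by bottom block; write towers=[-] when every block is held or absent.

before: towers=[A/C/F; D; E/B/G] holding=-
pre[pickup(D)]: clear(D) ✓, ontable(D) ✓, handempty ✓
all met → apply pickup(D)
after:  towers=[A/C/F; E/B/G] holding=D

towers=[A/C/F; E/B/G] holding=D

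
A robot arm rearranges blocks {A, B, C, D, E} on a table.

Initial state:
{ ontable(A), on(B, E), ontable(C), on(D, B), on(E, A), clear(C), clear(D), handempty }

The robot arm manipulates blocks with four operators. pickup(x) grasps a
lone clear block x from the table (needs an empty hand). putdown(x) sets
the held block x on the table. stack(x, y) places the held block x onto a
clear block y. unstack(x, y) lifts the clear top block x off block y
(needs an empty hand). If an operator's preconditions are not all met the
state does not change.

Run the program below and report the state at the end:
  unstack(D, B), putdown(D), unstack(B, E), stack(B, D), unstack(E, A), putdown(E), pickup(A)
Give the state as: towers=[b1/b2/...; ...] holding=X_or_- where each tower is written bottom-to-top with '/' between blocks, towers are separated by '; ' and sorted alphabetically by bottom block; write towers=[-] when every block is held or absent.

towers=[C; D/B; E] holding=A

step 1 (unstack(D, B)): towers=[A/E/B; C] holding=D
step 2 (putdown(D)): towers=[A/E/B; C; D] holding=-
step 3 (unstack(B, E)): towers=[A/E; C; D] holding=B
step 4 (stack(B, D)): towers=[A/E; C; D/B] holding=-
step 5 (unstack(E, A)): towers=[A; C; D/B] holding=E
step 6 (putdown(E)): towers=[A; C; D/B; E] holding=-
step 7 (pickup(A)): towers=[C; D/B; E] holding=A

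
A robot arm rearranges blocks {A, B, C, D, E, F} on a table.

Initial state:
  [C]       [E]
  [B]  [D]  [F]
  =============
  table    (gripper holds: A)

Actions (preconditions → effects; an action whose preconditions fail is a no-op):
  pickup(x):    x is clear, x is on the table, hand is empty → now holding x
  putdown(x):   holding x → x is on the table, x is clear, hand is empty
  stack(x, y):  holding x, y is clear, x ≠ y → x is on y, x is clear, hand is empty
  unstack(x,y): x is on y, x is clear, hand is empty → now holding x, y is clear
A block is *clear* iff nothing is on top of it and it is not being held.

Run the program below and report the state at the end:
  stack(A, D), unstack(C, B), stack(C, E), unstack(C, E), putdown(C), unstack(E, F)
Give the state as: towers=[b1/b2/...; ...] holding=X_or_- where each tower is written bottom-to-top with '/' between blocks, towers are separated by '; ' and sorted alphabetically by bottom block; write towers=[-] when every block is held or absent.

step 1 (stack(A, D)): towers=[B/C; D/A; F/E] holding=-
step 2 (unstack(C, B)): towers=[B; D/A; F/E] holding=C
step 3 (stack(C, E)): towers=[B; D/A; F/E/C] holding=-
step 4 (unstack(C, E)): towers=[B; D/A; F/E] holding=C
step 5 (putdown(C)): towers=[B; C; D/A; F/E] holding=-
step 6 (unstack(E, F)): towers=[B; C; D/A; F] holding=E

towers=[B; C; D/A; F] holding=E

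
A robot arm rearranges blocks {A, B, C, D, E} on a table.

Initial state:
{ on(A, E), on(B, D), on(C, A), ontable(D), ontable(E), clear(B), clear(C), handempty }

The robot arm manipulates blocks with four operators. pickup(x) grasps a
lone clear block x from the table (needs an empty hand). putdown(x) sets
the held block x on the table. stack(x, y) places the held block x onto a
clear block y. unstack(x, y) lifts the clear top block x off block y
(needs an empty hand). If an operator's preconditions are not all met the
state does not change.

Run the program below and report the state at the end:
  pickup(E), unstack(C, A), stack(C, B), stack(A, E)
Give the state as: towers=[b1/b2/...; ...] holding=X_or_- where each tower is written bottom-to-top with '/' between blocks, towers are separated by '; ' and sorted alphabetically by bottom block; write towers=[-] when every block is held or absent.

towers=[D/B/C; E/A] holding=-

step 1 (pickup(E)) [no-op]: towers=[D/B; E/A/C] holding=-
step 2 (unstack(C, A)): towers=[D/B; E/A] holding=C
step 3 (stack(C, B)): towers=[D/B/C; E/A] holding=-
step 4 (stack(A, E)) [no-op]: towers=[D/B/C; E/A] holding=-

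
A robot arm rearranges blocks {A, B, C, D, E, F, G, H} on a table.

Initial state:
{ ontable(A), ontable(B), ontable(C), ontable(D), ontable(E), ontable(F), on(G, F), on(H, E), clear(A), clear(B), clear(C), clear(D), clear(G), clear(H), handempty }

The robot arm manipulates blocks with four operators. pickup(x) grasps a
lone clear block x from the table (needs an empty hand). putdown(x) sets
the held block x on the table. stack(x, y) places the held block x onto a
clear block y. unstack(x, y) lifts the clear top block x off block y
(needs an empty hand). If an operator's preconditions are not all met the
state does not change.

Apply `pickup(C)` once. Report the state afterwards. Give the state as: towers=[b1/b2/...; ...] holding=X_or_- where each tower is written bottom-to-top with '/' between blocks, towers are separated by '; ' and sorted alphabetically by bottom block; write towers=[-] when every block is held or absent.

towers=[A; B; D; E/H; F/G] holding=C

before: towers=[A; B; C; D; E/H; F/G] holding=-
pre[pickup(C)]: clear(C) ok, ontable(C) ok, handempty ok
all met → apply pickup(C)
after:  towers=[A; B; D; E/H; F/G] holding=C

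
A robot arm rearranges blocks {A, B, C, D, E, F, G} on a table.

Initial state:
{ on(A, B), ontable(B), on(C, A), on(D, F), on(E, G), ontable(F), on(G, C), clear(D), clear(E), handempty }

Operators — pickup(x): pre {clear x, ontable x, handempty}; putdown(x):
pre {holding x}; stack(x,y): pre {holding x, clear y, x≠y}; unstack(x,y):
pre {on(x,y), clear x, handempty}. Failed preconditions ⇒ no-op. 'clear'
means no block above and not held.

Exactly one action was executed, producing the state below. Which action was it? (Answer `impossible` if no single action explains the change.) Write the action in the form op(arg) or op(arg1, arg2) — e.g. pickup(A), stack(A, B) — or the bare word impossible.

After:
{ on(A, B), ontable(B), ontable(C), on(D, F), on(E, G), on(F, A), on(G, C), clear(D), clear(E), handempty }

impossible

target: towers=[B/A/F/D; C/G/E] holding=-
     unstack(D, F) → towers=[B/A/C/G/E; F] holding=D
     unstack(E, G) → towers=[B/A/C/G; F/D] holding=E
none of the 2 applicable actions match → impossible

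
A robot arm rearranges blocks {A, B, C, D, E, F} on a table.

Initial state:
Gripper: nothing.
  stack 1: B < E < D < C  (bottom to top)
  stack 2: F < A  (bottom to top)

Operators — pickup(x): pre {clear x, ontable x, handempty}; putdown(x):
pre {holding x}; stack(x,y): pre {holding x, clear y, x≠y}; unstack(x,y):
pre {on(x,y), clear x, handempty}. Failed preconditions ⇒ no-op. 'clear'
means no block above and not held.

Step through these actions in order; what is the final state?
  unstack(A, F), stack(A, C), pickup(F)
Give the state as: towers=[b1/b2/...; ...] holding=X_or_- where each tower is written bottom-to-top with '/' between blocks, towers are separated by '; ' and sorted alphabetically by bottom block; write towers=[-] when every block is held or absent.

step 1 (unstack(A, F)): towers=[B/E/D/C; F] holding=A
step 2 (stack(A, C)): towers=[B/E/D/C/A; F] holding=-
step 3 (pickup(F)): towers=[B/E/D/C/A] holding=F

towers=[B/E/D/C/A] holding=F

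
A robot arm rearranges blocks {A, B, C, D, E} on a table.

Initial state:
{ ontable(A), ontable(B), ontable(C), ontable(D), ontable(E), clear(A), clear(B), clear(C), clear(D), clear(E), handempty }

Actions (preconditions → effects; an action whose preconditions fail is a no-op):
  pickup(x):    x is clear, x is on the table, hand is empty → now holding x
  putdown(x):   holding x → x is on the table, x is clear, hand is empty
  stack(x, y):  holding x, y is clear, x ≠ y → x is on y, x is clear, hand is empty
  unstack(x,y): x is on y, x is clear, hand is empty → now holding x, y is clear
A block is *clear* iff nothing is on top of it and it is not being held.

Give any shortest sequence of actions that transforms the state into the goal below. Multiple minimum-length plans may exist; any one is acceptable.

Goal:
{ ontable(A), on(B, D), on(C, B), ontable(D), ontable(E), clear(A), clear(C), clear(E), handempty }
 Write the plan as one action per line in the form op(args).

step 1 (pickup(B)): towers=[A; C; D; E] holding=B
step 2 (stack(B, D)): towers=[A; C; D/B; E] holding=-
step 3 (pickup(C)): towers=[A; D/B; E] holding=C
step 4 (stack(C, B)): towers=[A; D/B/C; E] holding=-
goal check: towers=[A; D/B/C; E] holding=- — reached (length 4, optimal by BFS)

pickup(B)
stack(B, D)
pickup(C)
stack(C, B)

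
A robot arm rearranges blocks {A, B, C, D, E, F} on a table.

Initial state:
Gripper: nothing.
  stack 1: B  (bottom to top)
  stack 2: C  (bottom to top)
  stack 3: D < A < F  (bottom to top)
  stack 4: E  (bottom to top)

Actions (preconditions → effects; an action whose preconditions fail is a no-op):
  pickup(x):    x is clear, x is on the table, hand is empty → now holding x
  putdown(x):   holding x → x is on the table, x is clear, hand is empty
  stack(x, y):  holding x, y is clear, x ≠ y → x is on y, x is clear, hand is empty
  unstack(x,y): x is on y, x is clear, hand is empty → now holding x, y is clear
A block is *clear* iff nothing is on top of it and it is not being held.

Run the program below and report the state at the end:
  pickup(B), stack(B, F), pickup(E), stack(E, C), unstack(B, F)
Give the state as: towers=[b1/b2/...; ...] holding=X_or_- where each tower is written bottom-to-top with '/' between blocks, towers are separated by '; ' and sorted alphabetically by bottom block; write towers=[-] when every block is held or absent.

step 1 (pickup(B)): towers=[C; D/A/F; E] holding=B
step 2 (stack(B, F)): towers=[C; D/A/F/B; E] holding=-
step 3 (pickup(E)): towers=[C; D/A/F/B] holding=E
step 4 (stack(E, C)): towers=[C/E; D/A/F/B] holding=-
step 5 (unstack(B, F)): towers=[C/E; D/A/F] holding=B

towers=[C/E; D/A/F] holding=B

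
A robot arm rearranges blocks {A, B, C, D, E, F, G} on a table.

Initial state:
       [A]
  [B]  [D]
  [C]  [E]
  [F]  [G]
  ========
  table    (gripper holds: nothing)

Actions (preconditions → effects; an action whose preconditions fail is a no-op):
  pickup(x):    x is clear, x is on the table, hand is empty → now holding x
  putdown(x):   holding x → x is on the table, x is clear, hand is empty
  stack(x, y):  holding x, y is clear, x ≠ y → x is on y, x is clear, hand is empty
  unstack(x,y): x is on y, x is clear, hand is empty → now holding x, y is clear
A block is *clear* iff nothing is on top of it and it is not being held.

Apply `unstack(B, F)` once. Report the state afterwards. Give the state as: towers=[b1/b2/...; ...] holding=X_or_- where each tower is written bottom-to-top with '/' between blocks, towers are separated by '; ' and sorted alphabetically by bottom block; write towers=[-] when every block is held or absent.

before: towers=[F/C/B; G/E/D/A] holding=-
pre[unstack(B, F)]: on(B,F) no, clear(B) yes, handempty yes
on(B,F) unmet → unstack(B, F) is a no-op
after:  towers=[F/C/B; G/E/D/A] holding=-

towers=[F/C/B; G/E/D/A] holding=-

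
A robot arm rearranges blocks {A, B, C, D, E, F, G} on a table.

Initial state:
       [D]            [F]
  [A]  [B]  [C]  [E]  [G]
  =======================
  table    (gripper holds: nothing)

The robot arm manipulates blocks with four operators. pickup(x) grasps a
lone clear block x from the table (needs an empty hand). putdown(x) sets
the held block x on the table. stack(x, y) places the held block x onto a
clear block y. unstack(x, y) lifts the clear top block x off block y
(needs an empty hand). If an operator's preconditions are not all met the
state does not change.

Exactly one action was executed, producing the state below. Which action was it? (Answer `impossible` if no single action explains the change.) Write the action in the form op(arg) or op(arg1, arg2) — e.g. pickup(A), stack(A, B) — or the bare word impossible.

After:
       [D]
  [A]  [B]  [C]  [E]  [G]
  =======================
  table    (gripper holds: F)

target: towers=[A; B/D; C; E; G] holding=F
     unstack(F, G) → towers=[A; B/D; C; E; G] holding=F  ← match
     unstack(D, B) → towers=[A; B; C; E; G/F] holding=D
         pickup(A) → towers=[B/D; C; E; G/F] holding=A
         pickup(E) → towers=[A; B/D; C; G/F] holding=E
         pickup(C) → towers=[A; B/D; E; G/F] holding=C

unstack(F, G)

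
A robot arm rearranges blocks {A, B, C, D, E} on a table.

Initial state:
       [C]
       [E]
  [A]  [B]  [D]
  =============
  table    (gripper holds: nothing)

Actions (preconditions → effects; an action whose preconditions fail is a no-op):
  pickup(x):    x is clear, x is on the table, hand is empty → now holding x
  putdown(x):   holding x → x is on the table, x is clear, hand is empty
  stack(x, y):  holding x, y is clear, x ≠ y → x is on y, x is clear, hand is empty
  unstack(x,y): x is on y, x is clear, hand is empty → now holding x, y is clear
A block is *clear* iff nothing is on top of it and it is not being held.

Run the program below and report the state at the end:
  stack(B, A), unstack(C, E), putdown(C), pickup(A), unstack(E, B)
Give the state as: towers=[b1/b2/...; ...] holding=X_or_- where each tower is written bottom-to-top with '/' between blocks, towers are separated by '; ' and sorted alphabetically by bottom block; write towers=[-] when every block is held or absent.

step 1 (stack(B, A)) [no-op]: towers=[A; B/E/C; D] holding=-
step 2 (unstack(C, E)): towers=[A; B/E; D] holding=C
step 3 (putdown(C)): towers=[A; B/E; C; D] holding=-
step 4 (pickup(A)): towers=[B/E; C; D] holding=A
step 5 (unstack(E, B)) [no-op]: towers=[B/E; C; D] holding=A

towers=[B/E; C; D] holding=A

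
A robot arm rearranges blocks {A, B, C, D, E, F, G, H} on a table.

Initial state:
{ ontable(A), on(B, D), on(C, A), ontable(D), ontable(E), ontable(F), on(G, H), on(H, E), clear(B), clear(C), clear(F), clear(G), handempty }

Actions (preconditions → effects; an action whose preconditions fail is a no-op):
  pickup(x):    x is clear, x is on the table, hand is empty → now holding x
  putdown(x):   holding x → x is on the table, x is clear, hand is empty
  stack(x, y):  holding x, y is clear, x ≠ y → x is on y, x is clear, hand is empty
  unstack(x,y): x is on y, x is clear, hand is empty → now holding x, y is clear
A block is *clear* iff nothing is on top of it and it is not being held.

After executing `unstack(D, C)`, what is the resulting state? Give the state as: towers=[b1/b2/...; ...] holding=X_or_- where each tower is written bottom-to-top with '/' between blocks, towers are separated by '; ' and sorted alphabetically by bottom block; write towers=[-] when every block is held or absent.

before: towers=[A/C; D/B; E/H/G; F] holding=-
pre[unstack(D, C)]: on(D,C) no, clear(D) no, handempty yes
on(D,C), clear(D) unmet → unstack(D, C) is a no-op
after:  towers=[A/C; D/B; E/H/G; F] holding=-

towers=[A/C; D/B; E/H/G; F] holding=-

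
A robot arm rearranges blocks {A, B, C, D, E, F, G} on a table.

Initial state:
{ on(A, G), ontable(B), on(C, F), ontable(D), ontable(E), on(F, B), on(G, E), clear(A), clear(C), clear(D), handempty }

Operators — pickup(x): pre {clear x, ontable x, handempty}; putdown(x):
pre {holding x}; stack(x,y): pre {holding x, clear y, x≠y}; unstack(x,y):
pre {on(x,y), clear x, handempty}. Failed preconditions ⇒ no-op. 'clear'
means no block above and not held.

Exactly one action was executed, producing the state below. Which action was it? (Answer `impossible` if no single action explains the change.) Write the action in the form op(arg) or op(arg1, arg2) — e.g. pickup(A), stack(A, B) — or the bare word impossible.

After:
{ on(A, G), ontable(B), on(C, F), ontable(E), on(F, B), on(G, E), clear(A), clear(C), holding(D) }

target: towers=[B/F/C; E/G/A] holding=D
         pickup(D) → towers=[B/F/C; E/G/A] holding=D  ← match
     unstack(A, G) → towers=[B/F/C; D; E/G] holding=A
     unstack(C, F) → towers=[B/F; D; E/G/A] holding=C

pickup(D)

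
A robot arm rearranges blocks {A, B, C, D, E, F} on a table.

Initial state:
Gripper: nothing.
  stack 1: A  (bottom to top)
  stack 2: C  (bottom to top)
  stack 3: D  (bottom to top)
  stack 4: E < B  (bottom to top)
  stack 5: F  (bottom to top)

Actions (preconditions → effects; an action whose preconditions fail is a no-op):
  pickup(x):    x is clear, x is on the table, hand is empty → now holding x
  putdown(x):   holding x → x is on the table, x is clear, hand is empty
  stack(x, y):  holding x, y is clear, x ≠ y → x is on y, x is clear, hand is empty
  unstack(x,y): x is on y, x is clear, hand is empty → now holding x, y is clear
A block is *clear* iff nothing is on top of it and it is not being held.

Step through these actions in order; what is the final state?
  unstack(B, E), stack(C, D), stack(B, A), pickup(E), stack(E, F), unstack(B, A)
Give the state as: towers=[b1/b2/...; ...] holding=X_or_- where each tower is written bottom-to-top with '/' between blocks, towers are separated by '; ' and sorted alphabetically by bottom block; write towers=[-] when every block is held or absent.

step 1 (unstack(B, E)): towers=[A; C; D; E; F] holding=B
step 2 (stack(C, D)) [no-op]: towers=[A; C; D; E; F] holding=B
step 3 (stack(B, A)): towers=[A/B; C; D; E; F] holding=-
step 4 (pickup(E)): towers=[A/B; C; D; F] holding=E
step 5 (stack(E, F)): towers=[A/B; C; D; F/E] holding=-
step 6 (unstack(B, A)): towers=[A; C; D; F/E] holding=B

towers=[A; C; D; F/E] holding=B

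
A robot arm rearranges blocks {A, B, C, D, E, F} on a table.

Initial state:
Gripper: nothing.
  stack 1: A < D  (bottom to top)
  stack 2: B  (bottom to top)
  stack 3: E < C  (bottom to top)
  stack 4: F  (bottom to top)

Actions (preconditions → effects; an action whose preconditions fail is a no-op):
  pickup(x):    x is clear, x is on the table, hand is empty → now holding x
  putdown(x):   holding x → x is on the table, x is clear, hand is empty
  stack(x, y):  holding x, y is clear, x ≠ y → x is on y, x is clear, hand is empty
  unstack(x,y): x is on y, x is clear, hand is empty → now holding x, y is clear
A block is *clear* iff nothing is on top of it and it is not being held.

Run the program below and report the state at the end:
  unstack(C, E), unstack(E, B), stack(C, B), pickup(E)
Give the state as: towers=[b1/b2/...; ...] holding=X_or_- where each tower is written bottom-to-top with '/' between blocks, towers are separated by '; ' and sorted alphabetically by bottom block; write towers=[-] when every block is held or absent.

towers=[A/D; B/C; F] holding=E

step 1 (unstack(C, E)): towers=[A/D; B; E; F] holding=C
step 2 (unstack(E, B)) [no-op]: towers=[A/D; B; E; F] holding=C
step 3 (stack(C, B)): towers=[A/D; B/C; E; F] holding=-
step 4 (pickup(E)): towers=[A/D; B/C; F] holding=E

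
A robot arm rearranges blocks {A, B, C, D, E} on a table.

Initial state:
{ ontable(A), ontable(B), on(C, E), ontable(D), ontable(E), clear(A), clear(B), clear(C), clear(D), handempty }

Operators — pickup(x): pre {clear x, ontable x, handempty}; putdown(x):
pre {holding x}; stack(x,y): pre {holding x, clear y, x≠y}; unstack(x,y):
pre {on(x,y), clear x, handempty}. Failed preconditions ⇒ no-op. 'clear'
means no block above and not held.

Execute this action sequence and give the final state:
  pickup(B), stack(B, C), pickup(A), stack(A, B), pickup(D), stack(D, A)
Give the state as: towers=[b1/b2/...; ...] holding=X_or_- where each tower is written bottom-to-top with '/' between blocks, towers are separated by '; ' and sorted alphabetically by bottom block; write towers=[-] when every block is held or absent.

step 1 (pickup(B)): towers=[A; D; E/C] holding=B
step 2 (stack(B, C)): towers=[A; D; E/C/B] holding=-
step 3 (pickup(A)): towers=[D; E/C/B] holding=A
step 4 (stack(A, B)): towers=[D; E/C/B/A] holding=-
step 5 (pickup(D)): towers=[E/C/B/A] holding=D
step 6 (stack(D, A)): towers=[E/C/B/A/D] holding=-

towers=[E/C/B/A/D] holding=-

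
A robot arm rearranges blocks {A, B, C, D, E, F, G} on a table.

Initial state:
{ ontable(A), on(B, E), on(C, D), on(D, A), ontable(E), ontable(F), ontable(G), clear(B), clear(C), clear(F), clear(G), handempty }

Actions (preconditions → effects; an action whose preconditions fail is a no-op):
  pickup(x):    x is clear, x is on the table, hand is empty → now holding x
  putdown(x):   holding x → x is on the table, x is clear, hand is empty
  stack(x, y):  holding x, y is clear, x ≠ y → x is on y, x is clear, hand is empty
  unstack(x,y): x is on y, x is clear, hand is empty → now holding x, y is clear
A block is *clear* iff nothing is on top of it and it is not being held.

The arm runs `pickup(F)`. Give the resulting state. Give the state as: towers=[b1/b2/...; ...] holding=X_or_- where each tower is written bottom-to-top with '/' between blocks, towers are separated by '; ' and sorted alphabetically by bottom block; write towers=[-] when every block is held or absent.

before: towers=[A/D/C; E/B; F; G] holding=-
pre[pickup(F)]: clear(F) ✓, ontable(F) ✓, handempty ✓
all met → apply pickup(F)
after:  towers=[A/D/C; E/B; G] holding=F

towers=[A/D/C; E/B; G] holding=F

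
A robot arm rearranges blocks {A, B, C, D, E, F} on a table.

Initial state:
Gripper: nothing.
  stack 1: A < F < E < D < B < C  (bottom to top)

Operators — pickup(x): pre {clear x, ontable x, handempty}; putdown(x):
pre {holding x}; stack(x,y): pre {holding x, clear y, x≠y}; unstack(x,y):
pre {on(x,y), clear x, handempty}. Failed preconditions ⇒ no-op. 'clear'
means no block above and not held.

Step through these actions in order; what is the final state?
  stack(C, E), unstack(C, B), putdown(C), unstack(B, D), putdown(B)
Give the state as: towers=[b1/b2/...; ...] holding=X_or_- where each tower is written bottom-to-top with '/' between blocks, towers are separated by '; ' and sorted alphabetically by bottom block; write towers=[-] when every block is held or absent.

towers=[A/F/E/D; B; C] holding=-

step 1 (stack(C, E)) [no-op]: towers=[A/F/E/D/B/C] holding=-
step 2 (unstack(C, B)): towers=[A/F/E/D/B] holding=C
step 3 (putdown(C)): towers=[A/F/E/D/B; C] holding=-
step 4 (unstack(B, D)): towers=[A/F/E/D; C] holding=B
step 5 (putdown(B)): towers=[A/F/E/D; B; C] holding=-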